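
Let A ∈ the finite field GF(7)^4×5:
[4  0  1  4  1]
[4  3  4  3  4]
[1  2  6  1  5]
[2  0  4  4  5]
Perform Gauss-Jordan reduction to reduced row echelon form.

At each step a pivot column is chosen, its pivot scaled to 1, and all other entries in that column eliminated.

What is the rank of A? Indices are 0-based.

rank = 4

pivot(0,0)=4: scale R0 → (1, 0, 2, 1, 2)
  clear (1,0): R1 −= (4)R0 → (0, 3, 3, 6, 3)
  clear (2,0): R2 −= (1)R0 → (0, 2, 4, 0, 3)
  clear (3,0): R3 −= (2)R0 → (0, 0, 0, 2, 1)
pivot(1,1)=3: scale R1 → (0, 1, 1, 2, 1)
  clear (2,1): R2 −= (2)R1 → (0, 0, 2, 3, 1)
pivot(2,2)=2: scale R2 → (0, 0, 1, 5, 4)
  clear (0,2): R0 −= (2)R2 → (1, 0, 0, 5, 1)
  clear (1,2): R1 −= (1)R2 → (0, 1, 0, 4, 4)
pivot(3,3)=2: scale R3 → (0, 0, 0, 1, 4)
  clear (0,3): R0 −= (5)R3 → (1, 0, 0, 0, 2)
  clear (1,3): R1 −= (4)R3 → (0, 1, 0, 0, 2)
  clear (2,3): R2 −= (5)R3 → (0, 0, 1, 0, 5)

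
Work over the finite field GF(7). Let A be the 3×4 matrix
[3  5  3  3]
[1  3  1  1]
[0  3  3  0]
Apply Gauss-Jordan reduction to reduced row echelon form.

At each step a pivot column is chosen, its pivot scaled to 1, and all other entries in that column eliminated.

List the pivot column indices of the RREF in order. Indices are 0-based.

pivot(0,0)=3: scale R0 → (1, 4, 1, 1)
  clear (1,0): R1 −= (1)R0 → (0, 6, 0, 0)
pivot(1,1)=6: scale R1 → (0, 1, 0, 0)
  clear (0,1): R0 −= (4)R1 → (1, 0, 1, 1)
  clear (2,1): R2 −= (3)R1 → (0, 0, 3, 0)
pivot(2,2)=3: scale R2 → (0, 0, 1, 0)
  clear (0,2): R0 −= (1)R2 → (1, 0, 0, 1)

pivot columns: 0, 1, 2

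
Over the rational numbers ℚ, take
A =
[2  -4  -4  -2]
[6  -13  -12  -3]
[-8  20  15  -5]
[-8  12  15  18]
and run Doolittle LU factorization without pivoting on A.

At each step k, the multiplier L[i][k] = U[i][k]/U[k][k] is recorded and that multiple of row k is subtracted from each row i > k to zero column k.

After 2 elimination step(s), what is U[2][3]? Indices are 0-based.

k=0: U[0][0]=2
  eliminate (1,0): mult=3, new row 1: (0, -1, 0, 3); set L[1][0]=3
  eliminate (2,0): mult=-4, new row 2: (0, 4, -1, -13); set L[2][0]=-4
  eliminate (3,0): mult=-4, new row 3: (0, -4, -1, 10); set L[3][0]=-4
k=1: U[1][1]=-1
  eliminate (2,1): mult=-4, new row 2: (0, 0, -1, -1); set L[2][1]=-4
  eliminate (3,1): mult=4, new row 3: (0, 0, -1, -2); set L[3][1]=4

U[2][3] = -1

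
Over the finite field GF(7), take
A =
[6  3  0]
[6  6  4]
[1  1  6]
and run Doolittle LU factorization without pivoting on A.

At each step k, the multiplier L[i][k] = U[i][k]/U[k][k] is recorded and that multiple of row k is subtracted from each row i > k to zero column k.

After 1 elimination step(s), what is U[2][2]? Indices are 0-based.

U[2][2] = 6

[col 0] pivot 6
  R1 -= 1*R0 → (0, 3, 4)  (L[1][0] := 1)
  R2 -= 6*R0 → (0, 4, 6)  (L[2][0] := 6)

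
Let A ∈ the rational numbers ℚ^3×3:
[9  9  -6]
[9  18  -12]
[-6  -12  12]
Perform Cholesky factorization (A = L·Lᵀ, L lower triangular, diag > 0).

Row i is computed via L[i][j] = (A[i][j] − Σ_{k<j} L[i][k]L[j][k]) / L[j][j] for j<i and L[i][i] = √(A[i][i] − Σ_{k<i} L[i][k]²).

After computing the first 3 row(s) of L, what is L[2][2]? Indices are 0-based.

L[2][2] = 2

Step 1: L[0][0] = √(9) = 3.
  L[1][0] = (9) / L[0][0] = 3.
Step 2: L[1][1] = √(9) = 3.
  L[2][0] = (-6) / L[0][0] = -2.
  L[2][1] = (-6) / L[1][1] = -2.
Step 3: L[2][2] = √(4) = 2.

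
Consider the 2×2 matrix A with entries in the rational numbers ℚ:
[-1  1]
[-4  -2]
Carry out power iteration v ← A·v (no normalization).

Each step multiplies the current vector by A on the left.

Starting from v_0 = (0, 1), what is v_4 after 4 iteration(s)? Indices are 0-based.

v_4 = (9, -36)

v_0 = (0, 1).
v_1 = A·v_0 = (1, -2).
v_2 = A·v_1 = (-3, 0).
v_3 = A·v_2 = (3, 12).
v_4 = A·v_3 = (9, -36).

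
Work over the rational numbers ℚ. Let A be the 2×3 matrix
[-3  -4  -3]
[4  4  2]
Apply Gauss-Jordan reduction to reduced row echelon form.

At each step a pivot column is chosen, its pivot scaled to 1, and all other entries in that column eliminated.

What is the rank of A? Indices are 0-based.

rank = 2

pivot(0,0)=-3: scale R0 → (1, 4/3, 1)
  clear (1,0): R1 −= (4)R0 → (0, -4/3, -2)
pivot(1,1)=-4/3: scale R1 → (0, 1, 3/2)
  clear (0,1): R0 −= (4/3)R1 → (1, 0, -1)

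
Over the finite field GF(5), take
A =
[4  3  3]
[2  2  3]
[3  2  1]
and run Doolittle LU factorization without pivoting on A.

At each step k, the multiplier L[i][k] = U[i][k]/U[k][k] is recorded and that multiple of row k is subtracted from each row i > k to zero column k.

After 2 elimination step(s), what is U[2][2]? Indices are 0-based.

k=0: U[0][0]=4
  eliminate (1,0): mult=3, new row 1: (0, 3, 4); set L[1][0]=3
  eliminate (2,0): mult=2, new row 2: (0, 1, 0); set L[2][0]=2
k=1: U[1][1]=3
  eliminate (2,1): mult=2, new row 2: (0, 0, 2); set L[2][1]=2

U[2][2] = 2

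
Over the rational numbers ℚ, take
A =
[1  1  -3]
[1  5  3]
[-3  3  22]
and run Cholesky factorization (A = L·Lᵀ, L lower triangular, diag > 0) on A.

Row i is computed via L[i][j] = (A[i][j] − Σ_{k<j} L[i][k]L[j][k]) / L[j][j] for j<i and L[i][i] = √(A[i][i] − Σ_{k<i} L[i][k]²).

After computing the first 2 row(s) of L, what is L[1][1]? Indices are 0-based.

Step 1: L[0][0] = √(1) = 1.
  L[1][0] = (1) / L[0][0] = 1.
Step 2: L[1][1] = √(4) = 2.

L[1][1] = 2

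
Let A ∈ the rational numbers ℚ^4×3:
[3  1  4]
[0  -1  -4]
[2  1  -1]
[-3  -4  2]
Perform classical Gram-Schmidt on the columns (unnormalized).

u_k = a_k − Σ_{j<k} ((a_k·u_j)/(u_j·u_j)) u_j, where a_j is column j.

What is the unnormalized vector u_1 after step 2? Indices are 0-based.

u_1 = (-29/22, -1, -6/11, -37/22)

Step 1: u_0 = a_0 = (3, 0, 2, -3).
Step 2: u_1 = a_1 − (17/22)·u_0 = (-29/22, -1, -6/11, -37/22).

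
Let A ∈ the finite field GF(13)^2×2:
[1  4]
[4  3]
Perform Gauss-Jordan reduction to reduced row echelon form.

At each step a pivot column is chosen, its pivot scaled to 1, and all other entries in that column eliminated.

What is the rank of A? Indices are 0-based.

step 1: normalize row 0 (÷1) = (1, 4)
  row 1: subtract 4×row0 = (0, 0)
skip col 1 (zero from row 1)

rank = 1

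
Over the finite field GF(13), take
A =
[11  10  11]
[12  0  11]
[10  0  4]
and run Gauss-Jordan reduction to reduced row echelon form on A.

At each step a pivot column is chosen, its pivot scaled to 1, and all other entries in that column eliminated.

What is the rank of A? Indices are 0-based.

rank = 3

[1] R0 /= 11  ⇒  (1, 8, 1)
     R1 -= 12·R0  ⇒  (0, 8, 12)
     R2 -= 10·R0  ⇒  (0, 11, 7)
[2] R1 /= 8  ⇒  (0, 1, 8)
     R0 -= 8·R1  ⇒  (1, 0, 2)
     R2 -= 11·R1  ⇒  (0, 0, 10)
[3] R2 /= 10  ⇒  (0, 0, 1)
     R0 -= 2·R2  ⇒  (1, 0, 0)
     R1 -= 8·R2  ⇒  (0, 1, 0)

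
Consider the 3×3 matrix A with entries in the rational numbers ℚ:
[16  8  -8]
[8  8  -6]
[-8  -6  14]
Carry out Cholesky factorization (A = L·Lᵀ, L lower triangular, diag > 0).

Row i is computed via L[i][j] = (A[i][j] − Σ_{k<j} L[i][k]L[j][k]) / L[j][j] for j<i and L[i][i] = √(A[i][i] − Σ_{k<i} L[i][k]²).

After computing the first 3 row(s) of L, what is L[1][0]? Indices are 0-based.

Step 1: L[0][0] = √(16) = 4.
  L[1][0] = (8) / L[0][0] = 2.
Step 2: L[1][1] = √(4) = 2.
  L[2][0] = (-8) / L[0][0] = -2.
  L[2][1] = (-2) / L[1][1] = -1.
Step 3: L[2][2] = √(9) = 3.

L[1][0] = 2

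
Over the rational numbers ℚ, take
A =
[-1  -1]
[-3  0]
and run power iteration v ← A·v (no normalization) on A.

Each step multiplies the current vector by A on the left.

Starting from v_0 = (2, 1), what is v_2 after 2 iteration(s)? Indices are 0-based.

v_2 = (9, 9)

v_0 = (2, 1).
v_1 = A·v_0 = (-3, -6).
v_2 = A·v_1 = (9, 9).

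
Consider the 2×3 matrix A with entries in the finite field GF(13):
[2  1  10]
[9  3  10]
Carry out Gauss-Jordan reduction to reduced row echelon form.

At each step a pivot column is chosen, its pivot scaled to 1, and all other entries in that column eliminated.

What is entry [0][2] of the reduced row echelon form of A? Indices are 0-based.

M[0][2] = 2

pivot(0,0)=2: scale R0 → (1, 7, 5)
  clear (1,0): R1 −= (9)R0 → (0, 5, 4)
pivot(1,1)=5: scale R1 → (0, 1, 6)
  clear (0,1): R0 −= (7)R1 → (1, 0, 2)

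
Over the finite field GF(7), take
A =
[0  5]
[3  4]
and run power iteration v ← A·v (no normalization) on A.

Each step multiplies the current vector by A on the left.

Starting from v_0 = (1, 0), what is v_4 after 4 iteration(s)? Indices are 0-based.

v_0 = (1, 0).
v_1 = A·v_0 = (0, 3).
v_2 = A·v_1 = (1, 5).
v_3 = A·v_2 = (4, 2).
v_4 = A·v_3 = (3, 6).

v_4 = (3, 6)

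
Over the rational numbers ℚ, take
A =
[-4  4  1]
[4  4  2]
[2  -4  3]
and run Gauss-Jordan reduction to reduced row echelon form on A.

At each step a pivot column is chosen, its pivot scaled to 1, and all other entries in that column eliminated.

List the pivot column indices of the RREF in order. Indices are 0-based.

pivot columns: 0, 1, 2

step 1: normalize row 0 (÷-4) = (1, -1, -1/4)
  row 1: subtract 4×row0 = (0, 8, 3)
  row 2: subtract 2×row0 = (0, -2, 7/2)
step 2: normalize row 1 (÷8) = (0, 1, 3/8)
  row 0: subtract -1×row1 = (1, 0, 1/8)
  row 2: subtract -2×row1 = (0, 0, 17/4)
step 3: normalize row 2 (÷17/4) = (0, 0, 1)
  row 0: subtract 1/8×row2 = (1, 0, 0)
  row 1: subtract 3/8×row2 = (0, 1, 0)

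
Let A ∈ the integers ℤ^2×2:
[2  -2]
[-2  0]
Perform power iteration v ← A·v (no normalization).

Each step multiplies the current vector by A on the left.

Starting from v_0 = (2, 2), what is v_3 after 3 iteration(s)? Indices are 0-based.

v_0 = (2, 2).
v_1 = A·v_0 = (0, -4).
v_2 = A·v_1 = (8, 0).
v_3 = A·v_2 = (16, -16).

v_3 = (16, -16)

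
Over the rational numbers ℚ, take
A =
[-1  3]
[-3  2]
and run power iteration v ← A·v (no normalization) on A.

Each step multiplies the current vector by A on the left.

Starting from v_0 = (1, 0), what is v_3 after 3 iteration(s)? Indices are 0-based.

v_0 = (1, 0).
v_1 = A·v_0 = (-1, -3).
v_2 = A·v_1 = (-8, -3).
v_3 = A·v_2 = (-1, 18).

v_3 = (-1, 18)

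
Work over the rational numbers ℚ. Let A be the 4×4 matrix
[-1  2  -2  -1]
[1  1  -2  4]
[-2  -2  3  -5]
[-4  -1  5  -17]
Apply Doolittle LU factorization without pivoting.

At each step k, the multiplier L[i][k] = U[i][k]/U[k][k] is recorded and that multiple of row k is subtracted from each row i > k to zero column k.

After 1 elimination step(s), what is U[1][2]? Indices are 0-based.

[col 0] pivot -1
  R1 -= -1*R0 → (0, 3, -4, 3)  (L[1][0] := -1)
  R2 -= 2*R0 → (0, -6, 7, -3)  (L[2][0] := 2)
  R3 -= 4*R0 → (0, -9, 13, -13)  (L[3][0] := 4)

U[1][2] = -4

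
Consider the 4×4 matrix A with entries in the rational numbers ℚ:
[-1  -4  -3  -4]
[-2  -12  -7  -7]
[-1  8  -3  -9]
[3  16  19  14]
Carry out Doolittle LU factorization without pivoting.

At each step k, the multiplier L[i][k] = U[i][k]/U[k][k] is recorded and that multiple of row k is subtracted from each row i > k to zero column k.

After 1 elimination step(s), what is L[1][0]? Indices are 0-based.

k=0: U[0][0]=-1
  eliminate (1,0): mult=2, new row 1: (0, -4, -1, 1); set L[1][0]=2
  eliminate (2,0): mult=1, new row 2: (0, 12, 0, -5); set L[2][0]=1
  eliminate (3,0): mult=-3, new row 3: (0, 4, 10, 2); set L[3][0]=-3

L[1][0] = 2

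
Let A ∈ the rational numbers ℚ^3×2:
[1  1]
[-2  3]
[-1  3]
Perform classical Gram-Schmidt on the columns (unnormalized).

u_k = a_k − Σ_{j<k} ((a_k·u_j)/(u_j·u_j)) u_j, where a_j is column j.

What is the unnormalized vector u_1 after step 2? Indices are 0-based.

Step 1: u_0 = a_0 = (1, -2, -1).
Step 2: u_1 = a_1 − (-4/3)·u_0 = (7/3, 1/3, 5/3).

u_1 = (7/3, 1/3, 5/3)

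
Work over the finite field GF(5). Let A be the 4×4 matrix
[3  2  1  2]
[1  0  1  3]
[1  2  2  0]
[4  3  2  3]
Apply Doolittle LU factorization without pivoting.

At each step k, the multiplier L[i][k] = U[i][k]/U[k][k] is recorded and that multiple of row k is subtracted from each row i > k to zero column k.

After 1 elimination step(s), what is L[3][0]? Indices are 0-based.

L[3][0] = 3

k=0: U[0][0]=3
  eliminate (1,0): mult=2, new row 1: (0, 1, 4, 4); set L[1][0]=2
  eliminate (2,0): mult=2, new row 2: (0, 3, 0, 1); set L[2][0]=2
  eliminate (3,0): mult=3, new row 3: (0, 2, 4, 2); set L[3][0]=3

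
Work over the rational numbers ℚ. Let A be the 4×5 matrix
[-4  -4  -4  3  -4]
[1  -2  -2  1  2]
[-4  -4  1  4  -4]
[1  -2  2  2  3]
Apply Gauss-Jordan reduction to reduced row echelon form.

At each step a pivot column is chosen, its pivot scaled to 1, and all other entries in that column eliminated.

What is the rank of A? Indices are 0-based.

rank = 4

step 1: normalize row 0 (÷-4) = (1, 1, 1, -3/4, 1)
  row 1: subtract 1×row0 = (0, -3, -3, 7/4, 1)
  row 2: subtract -4×row0 = (0, 0, 5, 1, 0)
  row 3: subtract 1×row0 = (0, -3, 1, 11/4, 2)
step 2: normalize row 1 (÷-3) = (0, 1, 1, -7/12, -1/3)
  row 0: subtract 1×row1 = (1, 0, 0, -1/6, 4/3)
  row 3: subtract -3×row1 = (0, 0, 4, 1, 1)
step 3: normalize row 2 (÷5) = (0, 0, 1, 1/5, 0)
  row 1: subtract 1×row2 = (0, 1, 0, -47/60, -1/3)
  row 3: subtract 4×row2 = (0, 0, 0, 1/5, 1)
step 4: normalize row 3 (÷1/5) = (0, 0, 0, 1, 5)
  row 0: subtract -1/6×row3 = (1, 0, 0, 0, 13/6)
  row 1: subtract -47/60×row3 = (0, 1, 0, 0, 43/12)
  row 2: subtract 1/5×row3 = (0, 0, 1, 0, -1)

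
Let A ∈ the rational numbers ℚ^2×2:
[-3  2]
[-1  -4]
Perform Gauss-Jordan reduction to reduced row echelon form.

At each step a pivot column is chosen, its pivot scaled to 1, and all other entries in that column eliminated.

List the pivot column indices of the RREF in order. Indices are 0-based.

[1] R0 /= -3  ⇒  (1, -2/3)
     R1 -= -1·R0  ⇒  (0, -14/3)
[2] R1 /= -14/3  ⇒  (0, 1)
     R0 -= -2/3·R1  ⇒  (1, 0)

pivot columns: 0, 1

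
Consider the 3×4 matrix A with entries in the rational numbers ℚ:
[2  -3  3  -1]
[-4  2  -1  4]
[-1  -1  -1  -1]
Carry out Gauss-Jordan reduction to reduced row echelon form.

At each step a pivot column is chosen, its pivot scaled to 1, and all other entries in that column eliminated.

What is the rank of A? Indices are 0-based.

rank = 3

step 1: normalize row 0 (÷2) = (1, -3/2, 3/2, -1/2)
  row 1: subtract -4×row0 = (0, -4, 5, 2)
  row 2: subtract -1×row0 = (0, -5/2, 1/2, -3/2)
step 2: normalize row 1 (÷-4) = (0, 1, -5/4, -1/2)
  row 0: subtract -3/2×row1 = (1, 0, -3/8, -5/4)
  row 2: subtract -5/2×row1 = (0, 0, -21/8, -11/4)
step 3: normalize row 2 (÷-21/8) = (0, 0, 1, 22/21)
  row 0: subtract -3/8×row2 = (1, 0, 0, -6/7)
  row 1: subtract -5/4×row2 = (0, 1, 0, 17/21)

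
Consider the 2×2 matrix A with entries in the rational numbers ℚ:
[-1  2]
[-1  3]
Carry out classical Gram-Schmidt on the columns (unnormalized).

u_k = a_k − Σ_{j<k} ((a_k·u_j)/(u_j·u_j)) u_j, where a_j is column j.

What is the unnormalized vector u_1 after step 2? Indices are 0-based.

Step 1: u_0 = a_0 = (-1, -1).
Step 2: u_1 = a_1 − (-5/2)·u_0 = (-1/2, 1/2).

u_1 = (-1/2, 1/2)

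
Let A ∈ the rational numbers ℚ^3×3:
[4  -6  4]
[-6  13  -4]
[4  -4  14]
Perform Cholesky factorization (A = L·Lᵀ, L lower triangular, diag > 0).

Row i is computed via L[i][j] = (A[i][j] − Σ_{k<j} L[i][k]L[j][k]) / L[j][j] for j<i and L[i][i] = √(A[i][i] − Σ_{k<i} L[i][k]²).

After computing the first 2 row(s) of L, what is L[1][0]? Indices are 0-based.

Step 1: L[0][0] = √(4) = 2.
  L[1][0] = (-6) / L[0][0] = -3.
Step 2: L[1][1] = √(4) = 2.

L[1][0] = -3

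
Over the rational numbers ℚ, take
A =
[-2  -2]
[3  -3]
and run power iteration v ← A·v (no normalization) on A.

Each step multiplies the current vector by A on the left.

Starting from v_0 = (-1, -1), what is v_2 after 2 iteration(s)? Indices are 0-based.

v_2 = (-8, 12)

v_0 = (-1, -1).
v_1 = A·v_0 = (4, 0).
v_2 = A·v_1 = (-8, 12).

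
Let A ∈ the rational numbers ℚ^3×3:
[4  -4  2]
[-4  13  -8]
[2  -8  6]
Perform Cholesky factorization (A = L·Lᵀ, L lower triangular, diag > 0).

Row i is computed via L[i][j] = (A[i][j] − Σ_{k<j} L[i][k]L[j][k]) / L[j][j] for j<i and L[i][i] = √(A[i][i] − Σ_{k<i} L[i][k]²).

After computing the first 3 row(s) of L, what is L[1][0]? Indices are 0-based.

Step 1: L[0][0] = √(4) = 2.
  L[1][0] = (-4) / L[0][0] = -2.
Step 2: L[1][1] = √(9) = 3.
  L[2][0] = (2) / L[0][0] = 1.
  L[2][1] = (-6) / L[1][1] = -2.
Step 3: L[2][2] = √(1) = 1.

L[1][0] = -2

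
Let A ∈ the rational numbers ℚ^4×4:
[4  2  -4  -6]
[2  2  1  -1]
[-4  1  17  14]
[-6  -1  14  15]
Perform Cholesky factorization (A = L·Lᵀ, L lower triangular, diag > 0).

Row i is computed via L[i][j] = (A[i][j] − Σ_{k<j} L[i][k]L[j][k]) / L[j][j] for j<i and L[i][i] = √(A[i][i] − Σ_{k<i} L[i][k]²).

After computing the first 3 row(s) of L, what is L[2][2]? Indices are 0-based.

L[2][2] = 2

Step 1: L[0][0] = √(4) = 2.
  L[1][0] = (2) / L[0][0] = 1.
Step 2: L[1][1] = √(1) = 1.
  L[2][0] = (-4) / L[0][0] = -2.
  L[2][1] = (3) / L[1][1] = 3.
Step 3: L[2][2] = √(4) = 2.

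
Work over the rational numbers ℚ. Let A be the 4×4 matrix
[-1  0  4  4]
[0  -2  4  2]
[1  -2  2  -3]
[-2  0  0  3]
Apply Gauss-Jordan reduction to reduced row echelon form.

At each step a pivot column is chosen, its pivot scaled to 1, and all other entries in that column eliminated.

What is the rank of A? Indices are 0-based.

[1] R0 /= -1  ⇒  (1, 0, -4, -4)
     R2 -= 1·R0  ⇒  (0, -2, 6, 1)
     R3 -= -2·R0  ⇒  (0, 0, -8, -5)
[2] R1 /= -2  ⇒  (0, 1, -2, -1)
     R2 -= -2·R1  ⇒  (0, 0, 2, -1)
[3] R2 /= 2  ⇒  (0, 0, 1, -1/2)
     R0 -= -4·R2  ⇒  (1, 0, 0, -6)
     R1 -= -2·R2  ⇒  (0, 1, 0, -2)
     R3 -= -8·R2  ⇒  (0, 0, 0, -9)
[4] R3 /= -9  ⇒  (0, 0, 0, 1)
     R0 -= -6·R3  ⇒  (1, 0, 0, 0)
     R1 -= -2·R3  ⇒  (0, 1, 0, 0)
     R2 -= -1/2·R3  ⇒  (0, 0, 1, 0)

rank = 4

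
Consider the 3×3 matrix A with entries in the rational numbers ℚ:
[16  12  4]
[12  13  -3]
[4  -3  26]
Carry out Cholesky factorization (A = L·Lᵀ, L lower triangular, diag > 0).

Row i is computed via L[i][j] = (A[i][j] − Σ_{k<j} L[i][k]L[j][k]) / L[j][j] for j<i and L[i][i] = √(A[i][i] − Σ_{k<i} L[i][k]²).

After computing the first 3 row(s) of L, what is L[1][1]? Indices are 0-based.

L[1][1] = 2

Step 1: L[0][0] = √(16) = 4.
  L[1][0] = (12) / L[0][0] = 3.
Step 2: L[1][1] = √(4) = 2.
  L[2][0] = (4) / L[0][0] = 1.
  L[2][1] = (-6) / L[1][1] = -3.
Step 3: L[2][2] = √(16) = 4.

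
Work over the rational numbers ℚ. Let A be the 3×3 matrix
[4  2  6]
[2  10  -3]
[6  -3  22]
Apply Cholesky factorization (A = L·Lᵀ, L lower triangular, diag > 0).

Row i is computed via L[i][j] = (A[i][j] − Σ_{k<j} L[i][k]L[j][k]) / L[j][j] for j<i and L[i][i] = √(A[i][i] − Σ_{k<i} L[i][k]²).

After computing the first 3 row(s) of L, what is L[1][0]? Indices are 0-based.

L[1][0] = 1

Step 1: L[0][0] = √(4) = 2.
  L[1][0] = (2) / L[0][0] = 1.
Step 2: L[1][1] = √(9) = 3.
  L[2][0] = (6) / L[0][0] = 3.
  L[2][1] = (-6) / L[1][1] = -2.
Step 3: L[2][2] = √(9) = 3.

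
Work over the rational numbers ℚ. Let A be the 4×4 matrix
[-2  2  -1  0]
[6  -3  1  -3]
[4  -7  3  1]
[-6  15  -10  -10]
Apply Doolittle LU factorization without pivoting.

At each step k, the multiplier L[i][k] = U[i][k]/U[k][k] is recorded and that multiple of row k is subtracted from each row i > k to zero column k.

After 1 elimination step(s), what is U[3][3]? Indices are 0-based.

k=0: U[0][0]=-2
  eliminate (1,0): mult=-3, new row 1: (0, 3, -2, -3); set L[1][0]=-3
  eliminate (2,0): mult=-2, new row 2: (0, -3, 1, 1); set L[2][0]=-2
  eliminate (3,0): mult=3, new row 3: (0, 9, -7, -10); set L[3][0]=3

U[3][3] = -10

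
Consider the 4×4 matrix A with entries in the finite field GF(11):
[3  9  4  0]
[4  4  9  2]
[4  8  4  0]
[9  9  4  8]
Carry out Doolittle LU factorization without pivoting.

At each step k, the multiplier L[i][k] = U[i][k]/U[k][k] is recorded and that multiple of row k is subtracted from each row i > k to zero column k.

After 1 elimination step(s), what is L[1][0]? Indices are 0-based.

k=0: U[0][0]=3
  eliminate (1,0): mult=5, new row 1: (0, 3, 0, 2); set L[1][0]=5
  eliminate (2,0): mult=5, new row 2: (0, 7, 6, 0); set L[2][0]=5
  eliminate (3,0): mult=3, new row 3: (0, 4, 3, 8); set L[3][0]=3

L[1][0] = 5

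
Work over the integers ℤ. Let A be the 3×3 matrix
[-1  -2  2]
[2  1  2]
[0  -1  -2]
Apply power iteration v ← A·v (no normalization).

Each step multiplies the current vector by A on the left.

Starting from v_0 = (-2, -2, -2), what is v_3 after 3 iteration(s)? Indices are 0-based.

v_3 = (-46, 62, -2)

v_0 = (-2, -2, -2).
v_1 = A·v_0 = (2, -10, 6).
v_2 = A·v_1 = (30, 6, -2).
v_3 = A·v_2 = (-46, 62, -2).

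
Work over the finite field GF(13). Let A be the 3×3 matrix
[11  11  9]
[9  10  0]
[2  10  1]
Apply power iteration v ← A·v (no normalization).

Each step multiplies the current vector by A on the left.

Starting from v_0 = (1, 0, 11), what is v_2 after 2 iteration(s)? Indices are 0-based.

v_2 = (9, 1, 11)

v_0 = (1, 0, 11).
v_1 = A·v_0 = (6, 9, 0).
v_2 = A·v_1 = (9, 1, 11).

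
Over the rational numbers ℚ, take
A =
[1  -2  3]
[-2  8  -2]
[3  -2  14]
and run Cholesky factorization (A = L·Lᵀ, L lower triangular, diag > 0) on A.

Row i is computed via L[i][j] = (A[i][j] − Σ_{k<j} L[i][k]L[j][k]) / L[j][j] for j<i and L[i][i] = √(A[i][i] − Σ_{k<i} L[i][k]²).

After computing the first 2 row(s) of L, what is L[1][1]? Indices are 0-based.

Step 1: L[0][0] = √(1) = 1.
  L[1][0] = (-2) / L[0][0] = -2.
Step 2: L[1][1] = √(4) = 2.

L[1][1] = 2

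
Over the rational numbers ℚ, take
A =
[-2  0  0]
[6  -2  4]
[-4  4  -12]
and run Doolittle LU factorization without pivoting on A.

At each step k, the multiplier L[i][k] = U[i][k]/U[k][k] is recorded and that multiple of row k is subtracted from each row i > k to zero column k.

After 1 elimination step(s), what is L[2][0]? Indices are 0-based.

L[2][0] = 2

k=0: U[0][0]=-2
  eliminate (1,0): mult=-3, new row 1: (0, -2, 4); set L[1][0]=-3
  eliminate (2,0): mult=2, new row 2: (0, 4, -12); set L[2][0]=2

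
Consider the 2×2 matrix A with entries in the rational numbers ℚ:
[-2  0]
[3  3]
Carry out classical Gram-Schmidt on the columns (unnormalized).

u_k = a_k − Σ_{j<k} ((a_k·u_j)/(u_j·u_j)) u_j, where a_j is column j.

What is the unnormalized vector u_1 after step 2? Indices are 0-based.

Step 1: u_0 = a_0 = (-2, 3).
Step 2: u_1 = a_1 − (9/13)·u_0 = (18/13, 12/13).

u_1 = (18/13, 12/13)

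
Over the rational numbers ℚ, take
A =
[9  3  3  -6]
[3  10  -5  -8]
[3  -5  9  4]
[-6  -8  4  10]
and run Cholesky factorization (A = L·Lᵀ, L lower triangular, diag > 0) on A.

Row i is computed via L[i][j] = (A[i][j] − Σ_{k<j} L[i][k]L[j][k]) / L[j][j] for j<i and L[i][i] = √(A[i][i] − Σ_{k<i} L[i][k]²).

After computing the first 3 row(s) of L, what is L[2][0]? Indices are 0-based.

L[2][0] = 1

Step 1: L[0][0] = √(9) = 3.
  L[1][0] = (3) / L[0][0] = 1.
Step 2: L[1][1] = √(9) = 3.
  L[2][0] = (3) / L[0][0] = 1.
  L[2][1] = (-6) / L[1][1] = -2.
Step 3: L[2][2] = √(4) = 2.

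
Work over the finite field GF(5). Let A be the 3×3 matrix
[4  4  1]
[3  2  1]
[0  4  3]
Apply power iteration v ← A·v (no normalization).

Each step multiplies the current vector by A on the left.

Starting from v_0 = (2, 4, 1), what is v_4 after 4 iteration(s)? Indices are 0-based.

v_0 = (2, 4, 1).
v_1 = A·v_0 = (0, 0, 4).
v_2 = A·v_1 = (4, 4, 2).
v_3 = A·v_2 = (4, 2, 2).
v_4 = A·v_3 = (1, 3, 4).

v_4 = (1, 3, 4)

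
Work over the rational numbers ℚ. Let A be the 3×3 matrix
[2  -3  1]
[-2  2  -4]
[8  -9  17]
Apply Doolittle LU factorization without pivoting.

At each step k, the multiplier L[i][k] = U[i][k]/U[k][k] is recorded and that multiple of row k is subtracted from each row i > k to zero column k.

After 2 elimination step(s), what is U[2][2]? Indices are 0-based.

U[2][2] = 4

Step 1: pivot at (0,0) is 2.
  row1 ← row1 − (-1)·row0  ⇒  L[1][0]=-1, U row1=(0, -1, -3)
  row2 ← row2 − (4)·row0  ⇒  L[2][0]=4, U row2=(0, 3, 13)
Step 2: pivot at (1,1) is -1.
  row2 ← row2 − (-3)·row1  ⇒  L[2][1]=-3, U row2=(0, 0, 4)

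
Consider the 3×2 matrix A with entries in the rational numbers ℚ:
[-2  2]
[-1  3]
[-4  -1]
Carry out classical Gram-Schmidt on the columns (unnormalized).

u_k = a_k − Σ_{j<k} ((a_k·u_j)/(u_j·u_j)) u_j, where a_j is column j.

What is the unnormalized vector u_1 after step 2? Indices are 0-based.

Step 1: u_0 = a_0 = (-2, -1, -4).
Step 2: u_1 = a_1 − (-1/7)·u_0 = (12/7, 20/7, -11/7).

u_1 = (12/7, 20/7, -11/7)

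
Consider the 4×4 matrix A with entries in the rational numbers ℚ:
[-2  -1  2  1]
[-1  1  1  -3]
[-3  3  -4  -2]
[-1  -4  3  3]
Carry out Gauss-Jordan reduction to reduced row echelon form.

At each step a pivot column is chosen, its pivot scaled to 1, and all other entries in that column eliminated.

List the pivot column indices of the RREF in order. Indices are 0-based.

pivot columns: 0, 1, 2, 3

step 1: normalize row 0 (÷-2) = (1, 1/2, -1, -1/2)
  row 1: subtract -1×row0 = (0, 3/2, 0, -7/2)
  row 2: subtract -3×row0 = (0, 9/2, -7, -7/2)
  row 3: subtract -1×row0 = (0, -7/2, 2, 5/2)
step 2: normalize row 1 (÷3/2) = (0, 1, 0, -7/3)
  row 0: subtract 1/2×row1 = (1, 0, -1, 2/3)
  row 2: subtract 9/2×row1 = (0, 0, -7, 7)
  row 3: subtract -7/2×row1 = (0, 0, 2, -17/3)
step 3: normalize row 2 (÷-7) = (0, 0, 1, -1)
  row 0: subtract -1×row2 = (1, 0, 0, -1/3)
  row 3: subtract 2×row2 = (0, 0, 0, -11/3)
step 4: normalize row 3 (÷-11/3) = (0, 0, 0, 1)
  row 0: subtract -1/3×row3 = (1, 0, 0, 0)
  row 1: subtract -7/3×row3 = (0, 1, 0, 0)
  row 2: subtract -1×row3 = (0, 0, 1, 0)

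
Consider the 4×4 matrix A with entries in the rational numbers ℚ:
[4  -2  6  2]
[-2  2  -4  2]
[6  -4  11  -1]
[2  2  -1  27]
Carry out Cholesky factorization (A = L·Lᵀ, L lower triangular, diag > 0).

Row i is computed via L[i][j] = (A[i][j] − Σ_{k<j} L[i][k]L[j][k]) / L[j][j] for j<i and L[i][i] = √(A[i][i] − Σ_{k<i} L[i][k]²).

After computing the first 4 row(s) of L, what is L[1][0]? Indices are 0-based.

L[1][0] = -1

Step 1: L[0][0] = √(4) = 2.
  L[1][0] = (-2) / L[0][0] = -1.
Step 2: L[1][1] = √(1) = 1.
  L[2][0] = (6) / L[0][0] = 3.
  L[2][1] = (-1) / L[1][1] = -1.
Step 3: L[2][2] = √(1) = 1.
  L[3][0] = (2) / L[0][0] = 1.
  L[3][1] = (3) / L[1][1] = 3.
  L[3][2] = (-1) / L[2][2] = -1.
Step 4: L[3][3] = √(16) = 4.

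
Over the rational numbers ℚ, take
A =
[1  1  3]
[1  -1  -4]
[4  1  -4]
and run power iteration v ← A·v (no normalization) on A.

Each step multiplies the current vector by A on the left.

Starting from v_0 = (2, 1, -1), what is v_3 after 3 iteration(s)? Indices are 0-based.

v_0 = (2, 1, -1).
v_1 = A·v_0 = (0, 5, 13).
v_2 = A·v_1 = (44, -57, -47).
v_3 = A·v_2 = (-154, 289, 307).

v_3 = (-154, 289, 307)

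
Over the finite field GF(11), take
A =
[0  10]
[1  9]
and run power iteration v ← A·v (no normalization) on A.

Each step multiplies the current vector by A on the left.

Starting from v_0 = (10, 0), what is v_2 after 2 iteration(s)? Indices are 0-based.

v_0 = (10, 0).
v_1 = A·v_0 = (0, 10).
v_2 = A·v_1 = (1, 2).

v_2 = (1, 2)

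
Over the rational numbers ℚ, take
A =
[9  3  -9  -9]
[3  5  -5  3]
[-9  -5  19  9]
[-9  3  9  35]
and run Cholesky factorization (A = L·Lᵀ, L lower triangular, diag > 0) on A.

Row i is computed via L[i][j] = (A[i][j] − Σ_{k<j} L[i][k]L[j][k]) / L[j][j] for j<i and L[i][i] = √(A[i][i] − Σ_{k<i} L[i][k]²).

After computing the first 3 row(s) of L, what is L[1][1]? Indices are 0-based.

L[1][1] = 2

Step 1: L[0][0] = √(9) = 3.
  L[1][0] = (3) / L[0][0] = 1.
Step 2: L[1][1] = √(4) = 2.
  L[2][0] = (-9) / L[0][0] = -3.
  L[2][1] = (-2) / L[1][1] = -1.
Step 3: L[2][2] = √(9) = 3.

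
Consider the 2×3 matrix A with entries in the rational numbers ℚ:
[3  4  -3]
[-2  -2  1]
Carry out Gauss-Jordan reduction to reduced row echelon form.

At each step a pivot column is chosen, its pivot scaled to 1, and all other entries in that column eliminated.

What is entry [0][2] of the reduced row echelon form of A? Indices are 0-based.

M[0][2] = 1

step 1: normalize row 0 (÷3) = (1, 4/3, -1)
  row 1: subtract -2×row0 = (0, 2/3, -1)
step 2: normalize row 1 (÷2/3) = (0, 1, -3/2)
  row 0: subtract 4/3×row1 = (1, 0, 1)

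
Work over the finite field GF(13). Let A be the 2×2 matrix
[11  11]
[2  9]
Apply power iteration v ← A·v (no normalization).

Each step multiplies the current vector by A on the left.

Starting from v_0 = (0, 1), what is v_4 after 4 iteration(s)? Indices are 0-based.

v_0 = (0, 1).
v_1 = A·v_0 = (11, 9).
v_2 = A·v_1 = (12, 12).
v_3 = A·v_2 = (4, 2).
v_4 = A·v_3 = (1, 0).

v_4 = (1, 0)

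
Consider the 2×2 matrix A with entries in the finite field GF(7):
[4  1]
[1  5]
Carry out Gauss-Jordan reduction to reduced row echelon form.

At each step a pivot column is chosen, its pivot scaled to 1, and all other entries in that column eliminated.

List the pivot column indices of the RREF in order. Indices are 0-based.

pivot columns: 0, 1

pivot(0,0)=4: scale R0 → (1, 2)
  clear (1,0): R1 −= (1)R0 → (0, 3)
pivot(1,1)=3: scale R1 → (0, 1)
  clear (0,1): R0 −= (2)R1 → (1, 0)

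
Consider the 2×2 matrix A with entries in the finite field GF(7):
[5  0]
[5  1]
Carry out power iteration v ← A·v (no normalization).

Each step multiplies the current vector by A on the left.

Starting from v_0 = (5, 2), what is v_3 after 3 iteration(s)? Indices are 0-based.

v_0 = (5, 2).
v_1 = A·v_0 = (4, 6).
v_2 = A·v_1 = (6, 5).
v_3 = A·v_2 = (2, 0).

v_3 = (2, 0)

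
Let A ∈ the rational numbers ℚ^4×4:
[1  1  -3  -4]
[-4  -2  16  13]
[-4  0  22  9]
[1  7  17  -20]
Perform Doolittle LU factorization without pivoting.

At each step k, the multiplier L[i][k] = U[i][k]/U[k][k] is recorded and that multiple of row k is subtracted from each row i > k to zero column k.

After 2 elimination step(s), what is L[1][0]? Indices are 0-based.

[col 0] pivot 1
  R1 -= -4*R0 → (0, 2, 4, -3)  (L[1][0] := -4)
  R2 -= -4*R0 → (0, 4, 10, -7)  (L[2][0] := -4)
  R3 -= 1*R0 → (0, 6, 20, -16)  (L[3][0] := 1)
[col 1] pivot 2
  R2 -= 2*R1 → (0, 0, 2, -1)  (L[2][1] := 2)
  R3 -= 3*R1 → (0, 0, 8, -7)  (L[3][1] := 3)

L[1][0] = -4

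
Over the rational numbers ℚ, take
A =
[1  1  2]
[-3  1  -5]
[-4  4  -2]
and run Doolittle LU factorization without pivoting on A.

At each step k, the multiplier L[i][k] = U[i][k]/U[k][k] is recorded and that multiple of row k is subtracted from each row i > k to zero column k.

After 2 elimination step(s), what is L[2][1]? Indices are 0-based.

[col 0] pivot 1
  R1 -= -3*R0 → (0, 4, 1)  (L[1][0] := -3)
  R2 -= -4*R0 → (0, 8, 6)  (L[2][0] := -4)
[col 1] pivot 4
  R2 -= 2*R1 → (0, 0, 4)  (L[2][1] := 2)

L[2][1] = 2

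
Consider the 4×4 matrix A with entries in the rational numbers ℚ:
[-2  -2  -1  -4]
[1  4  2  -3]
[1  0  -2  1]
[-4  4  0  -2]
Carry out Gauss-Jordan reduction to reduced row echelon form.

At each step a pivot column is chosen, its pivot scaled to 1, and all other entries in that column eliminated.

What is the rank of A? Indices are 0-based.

rank = 4

pivot(0,0)=-2: scale R0 → (1, 1, 1/2, 2)
  clear (1,0): R1 −= (1)R0 → (0, 3, 3/2, -5)
  clear (2,0): R2 −= (1)R0 → (0, -1, -5/2, -1)
  clear (3,0): R3 −= (-4)R0 → (0, 8, 2, 6)
pivot(1,1)=3: scale R1 → (0, 1, 1/2, -5/3)
  clear (0,1): R0 −= (1)R1 → (1, 0, 0, 11/3)
  clear (2,1): R2 −= (-1)R1 → (0, 0, -2, -8/3)
  clear (3,1): R3 −= (8)R1 → (0, 0, -2, 58/3)
pivot(2,2)=-2: scale R2 → (0, 0, 1, 4/3)
  clear (1,2): R1 −= (1/2)R2 → (0, 1, 0, -7/3)
  clear (3,2): R3 −= (-2)R2 → (0, 0, 0, 22)
pivot(3,3)=22: scale R3 → (0, 0, 0, 1)
  clear (0,3): R0 −= (11/3)R3 → (1, 0, 0, 0)
  clear (1,3): R1 −= (-7/3)R3 → (0, 1, 0, 0)
  clear (2,3): R2 −= (4/3)R3 → (0, 0, 1, 0)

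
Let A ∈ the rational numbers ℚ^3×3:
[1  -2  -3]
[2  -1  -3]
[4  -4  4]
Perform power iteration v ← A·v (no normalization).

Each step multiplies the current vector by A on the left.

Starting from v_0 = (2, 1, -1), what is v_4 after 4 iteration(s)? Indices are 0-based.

v_0 = (2, 1, -1).
v_1 = A·v_0 = (3, 6, 0).
v_2 = A·v_1 = (-9, 0, -12).
v_3 = A·v_2 = (27, 18, -84).
v_4 = A·v_3 = (243, 288, -300).

v_4 = (243, 288, -300)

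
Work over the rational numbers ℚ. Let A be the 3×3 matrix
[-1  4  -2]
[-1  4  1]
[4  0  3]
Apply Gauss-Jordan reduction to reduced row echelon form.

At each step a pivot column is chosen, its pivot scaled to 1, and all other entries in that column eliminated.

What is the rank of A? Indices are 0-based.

[1] R0 /= -1  ⇒  (1, -4, 2)
     R1 -= -1·R0  ⇒  (0, 0, 3)
     R2 -= 4·R0  ⇒  (0, 16, -5)
[2] R1 <-> R2
[2] R1 /= 16  ⇒  (0, 1, -5/16)
     R0 -= -4·R1  ⇒  (1, 0, 3/4)
[3] R2 /= 3  ⇒  (0, 0, 1)
     R0 -= 3/4·R2  ⇒  (1, 0, 0)
     R1 -= -5/16·R2  ⇒  (0, 1, 0)

rank = 3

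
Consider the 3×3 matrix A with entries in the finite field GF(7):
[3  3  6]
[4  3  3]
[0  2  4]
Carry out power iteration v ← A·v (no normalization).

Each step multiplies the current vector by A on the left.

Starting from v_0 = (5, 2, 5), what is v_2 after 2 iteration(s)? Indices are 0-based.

v_0 = (5, 2, 5).
v_1 = A·v_0 = (2, 6, 3).
v_2 = A·v_1 = (0, 0, 3).

v_2 = (0, 0, 3)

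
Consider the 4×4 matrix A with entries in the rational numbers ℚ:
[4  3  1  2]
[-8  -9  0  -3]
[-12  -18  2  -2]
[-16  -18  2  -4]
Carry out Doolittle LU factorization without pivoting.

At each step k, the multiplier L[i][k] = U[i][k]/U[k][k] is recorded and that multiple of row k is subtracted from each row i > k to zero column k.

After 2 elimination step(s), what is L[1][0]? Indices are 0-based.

L[1][0] = -2

[col 0] pivot 4
  R1 -= -2*R0 → (0, -3, 2, 1)  (L[1][0] := -2)
  R2 -= -3*R0 → (0, -9, 5, 4)  (L[2][0] := -3)
  R3 -= -4*R0 → (0, -6, 6, 4)  (L[3][0] := -4)
[col 1] pivot -3
  R2 -= 3*R1 → (0, 0, -1, 1)  (L[2][1] := 3)
  R3 -= 2*R1 → (0, 0, 2, 2)  (L[3][1] := 2)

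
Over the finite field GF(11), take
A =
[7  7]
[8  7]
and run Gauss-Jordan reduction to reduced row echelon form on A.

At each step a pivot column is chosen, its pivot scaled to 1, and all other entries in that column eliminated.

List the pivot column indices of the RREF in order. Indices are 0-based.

pivot columns: 0, 1

pivot(0,0)=7: scale R0 → (1, 1)
  clear (1,0): R1 −= (8)R0 → (0, 10)
pivot(1,1)=10: scale R1 → (0, 1)
  clear (0,1): R0 −= (1)R1 → (1, 0)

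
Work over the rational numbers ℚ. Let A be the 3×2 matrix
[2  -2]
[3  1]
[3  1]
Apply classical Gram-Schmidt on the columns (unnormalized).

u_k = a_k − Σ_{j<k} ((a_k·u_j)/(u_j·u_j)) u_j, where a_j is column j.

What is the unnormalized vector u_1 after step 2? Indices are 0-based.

Step 1: u_0 = a_0 = (2, 3, 3).
Step 2: u_1 = a_1 − (1/11)·u_0 = (-24/11, 8/11, 8/11).

u_1 = (-24/11, 8/11, 8/11)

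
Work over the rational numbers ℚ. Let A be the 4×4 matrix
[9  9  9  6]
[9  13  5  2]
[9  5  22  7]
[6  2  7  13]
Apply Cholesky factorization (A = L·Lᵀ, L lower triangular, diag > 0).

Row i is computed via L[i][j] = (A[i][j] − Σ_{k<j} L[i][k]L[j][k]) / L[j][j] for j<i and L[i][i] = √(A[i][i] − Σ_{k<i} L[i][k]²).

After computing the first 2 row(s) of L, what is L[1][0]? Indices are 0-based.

Step 1: L[0][0] = √(9) = 3.
  L[1][0] = (9) / L[0][0] = 3.
Step 2: L[1][1] = √(4) = 2.

L[1][0] = 3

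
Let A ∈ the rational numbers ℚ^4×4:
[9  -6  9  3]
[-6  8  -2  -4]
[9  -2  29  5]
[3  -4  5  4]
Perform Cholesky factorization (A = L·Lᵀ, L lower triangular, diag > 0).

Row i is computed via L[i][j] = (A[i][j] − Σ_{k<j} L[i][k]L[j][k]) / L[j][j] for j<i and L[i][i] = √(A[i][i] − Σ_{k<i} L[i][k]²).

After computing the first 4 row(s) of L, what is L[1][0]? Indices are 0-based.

L[1][0] = -2

Step 1: L[0][0] = √(9) = 3.
  L[1][0] = (-6) / L[0][0] = -2.
Step 2: L[1][1] = √(4) = 2.
  L[2][0] = (9) / L[0][0] = 3.
  L[2][1] = (4) / L[1][1] = 2.
Step 3: L[2][2] = √(16) = 4.
  L[3][0] = (3) / L[0][0] = 1.
  L[3][1] = (-2) / L[1][1] = -1.
  L[3][2] = (4) / L[2][2] = 1.
Step 4: L[3][3] = √(1) = 1.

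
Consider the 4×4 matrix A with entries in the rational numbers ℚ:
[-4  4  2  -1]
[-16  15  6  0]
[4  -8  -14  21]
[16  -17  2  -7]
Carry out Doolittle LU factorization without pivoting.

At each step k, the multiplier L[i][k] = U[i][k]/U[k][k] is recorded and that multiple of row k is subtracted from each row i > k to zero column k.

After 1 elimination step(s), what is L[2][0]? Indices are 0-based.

L[2][0] = -1

[col 0] pivot -4
  R1 -= 4*R0 → (0, -1, -2, 4)  (L[1][0] := 4)
  R2 -= -1*R0 → (0, -4, -12, 20)  (L[2][0] := -1)
  R3 -= -4*R0 → (0, -1, 10, -11)  (L[3][0] := -4)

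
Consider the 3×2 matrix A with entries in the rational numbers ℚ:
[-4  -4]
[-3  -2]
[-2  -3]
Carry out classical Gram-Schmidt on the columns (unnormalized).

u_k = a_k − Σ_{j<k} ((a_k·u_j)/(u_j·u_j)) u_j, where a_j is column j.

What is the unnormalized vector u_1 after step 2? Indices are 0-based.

Step 1: u_0 = a_0 = (-4, -3, -2).
Step 2: u_1 = a_1 − (28/29)·u_0 = (-4/29, 26/29, -31/29).

u_1 = (-4/29, 26/29, -31/29)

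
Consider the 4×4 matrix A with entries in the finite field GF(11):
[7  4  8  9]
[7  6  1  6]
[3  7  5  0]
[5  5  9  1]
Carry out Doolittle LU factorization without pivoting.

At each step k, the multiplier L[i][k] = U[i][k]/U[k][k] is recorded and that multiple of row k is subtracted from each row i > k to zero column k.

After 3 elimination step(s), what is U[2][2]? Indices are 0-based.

k=0: U[0][0]=7
  eliminate (1,0): mult=1, new row 1: (0, 2, 4, 8); set L[1][0]=1
  eliminate (2,0): mult=2, new row 2: (0, 10, 0, 4); set L[2][0]=2
  eliminate (3,0): mult=7, new row 3: (0, 10, 8, 4); set L[3][0]=7
k=1: U[1][1]=2
  eliminate (2,1): mult=5, new row 2: (0, 0, 2, 8); set L[2][1]=5
  eliminate (3,1): mult=5, new row 3: (0, 0, 10, 8); set L[3][1]=5
k=2: U[2][2]=2
  eliminate (3,2): mult=5, new row 3: (0, 0, 0, 1); set L[3][2]=5

U[2][2] = 2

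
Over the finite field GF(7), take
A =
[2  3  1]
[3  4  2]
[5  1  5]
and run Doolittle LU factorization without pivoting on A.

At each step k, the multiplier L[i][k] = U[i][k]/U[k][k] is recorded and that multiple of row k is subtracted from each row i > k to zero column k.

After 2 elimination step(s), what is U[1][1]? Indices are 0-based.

U[1][1] = 3

Step 1: pivot at (0,0) is 2.
  row1 ← row1 − (5)·row0  ⇒  L[1][0]=5, U row1=(0, 3, 4)
  row2 ← row2 − (6)·row0  ⇒  L[2][0]=6, U row2=(0, 4, 6)
Step 2: pivot at (1,1) is 3.
  row2 ← row2 − (6)·row1  ⇒  L[2][1]=6, U row2=(0, 0, 3)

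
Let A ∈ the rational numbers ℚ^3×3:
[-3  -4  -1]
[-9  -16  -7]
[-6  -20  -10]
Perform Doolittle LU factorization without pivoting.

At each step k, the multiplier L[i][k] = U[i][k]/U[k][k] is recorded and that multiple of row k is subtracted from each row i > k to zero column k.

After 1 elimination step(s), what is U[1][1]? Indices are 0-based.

U[1][1] = -4

[col 0] pivot -3
  R1 -= 3*R0 → (0, -4, -4)  (L[1][0] := 3)
  R2 -= 2*R0 → (0, -12, -8)  (L[2][0] := 2)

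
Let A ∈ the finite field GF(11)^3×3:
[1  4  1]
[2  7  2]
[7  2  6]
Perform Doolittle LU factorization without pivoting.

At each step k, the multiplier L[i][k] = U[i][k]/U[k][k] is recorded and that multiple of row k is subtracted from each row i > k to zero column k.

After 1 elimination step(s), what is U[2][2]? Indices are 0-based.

U[2][2] = 10

k=0: U[0][0]=1
  eliminate (1,0): mult=2, new row 1: (0, 10, 0); set L[1][0]=2
  eliminate (2,0): mult=7, new row 2: (0, 7, 10); set L[2][0]=7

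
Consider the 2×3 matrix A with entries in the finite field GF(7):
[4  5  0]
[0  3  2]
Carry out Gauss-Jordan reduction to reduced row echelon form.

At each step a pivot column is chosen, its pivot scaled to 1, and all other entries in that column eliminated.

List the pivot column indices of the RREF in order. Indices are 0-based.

pivot columns: 0, 1

[1] R0 /= 4  ⇒  (1, 3, 0)
[2] R1 /= 3  ⇒  (0, 1, 3)
     R0 -= 3·R1  ⇒  (1, 0, 5)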